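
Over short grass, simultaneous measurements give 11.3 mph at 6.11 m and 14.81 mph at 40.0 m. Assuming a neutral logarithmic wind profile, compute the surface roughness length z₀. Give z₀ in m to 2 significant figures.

z₀ ≈ 0.014 m

Log law: V(z) ∝ ln(z/z₀). With r = V₁/V₂ = 11.3/14.81 = 0.76300,
r · ln(z₂/z₀) = ln(z₁/z₀) ⇒ ln z₀ = (ln z₁ − r·ln z₂)/(1 − r)
ln z₀ = (1.80993 − 0.76300×3.68888) / 0.23700 = -4.2391
z₀ = exp(-4.2391) = 0.01442 m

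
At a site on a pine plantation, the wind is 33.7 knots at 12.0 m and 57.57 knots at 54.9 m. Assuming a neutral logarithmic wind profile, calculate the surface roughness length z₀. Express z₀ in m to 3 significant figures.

z₀ ≈ 1.40 m

Log law: V(z) ∝ ln(z/z₀). With r = V₁/V₂ = 33.7/57.57 = 0.58537,
r · ln(z₂/z₀) = ln(z₁/z₀) ⇒ ln z₀ = (ln z₁ − r·ln z₂)/(1 − r)
ln z₀ = (2.48491 − 0.58537×4.00551) / 0.41463 = 0.3381
z₀ = exp(0.3381) = 1.402 m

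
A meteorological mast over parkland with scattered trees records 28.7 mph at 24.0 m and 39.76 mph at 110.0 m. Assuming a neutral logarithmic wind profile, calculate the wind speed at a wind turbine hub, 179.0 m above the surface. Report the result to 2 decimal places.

Log law: V ∝ ln(z/z₀). From the pair, with r = V₁/V₂ = 0.72183,
ln z₀ = (ln z₁ − r·ln z₂)/(1 − r) = (3.1781 − 0.72183×4.7005)/0.27817 = -0.7725 → z₀ = 0.4618 m
V₃ = V₁ · ln(z₃/z₀)/ln(z₁/z₀) = 28.7 × 5.9599/3.9506 = 43.2972 mph

43.30 mph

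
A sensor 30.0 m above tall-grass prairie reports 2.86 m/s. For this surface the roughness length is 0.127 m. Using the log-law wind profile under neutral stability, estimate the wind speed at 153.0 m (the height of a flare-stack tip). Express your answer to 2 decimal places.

3.71 m/s

Log law: V(z) ∝ ln(z/z₀), so V₂/V₁ = ln(z₂/z₀) / ln(z₁/z₀).
ln(153.0/0.127) = 7.0940, ln(30.0/0.127) = 5.4648
V₂ = 2.86 × 7.0940/5.4648 = 2.86 × 1.2981 = 3.7127 m/s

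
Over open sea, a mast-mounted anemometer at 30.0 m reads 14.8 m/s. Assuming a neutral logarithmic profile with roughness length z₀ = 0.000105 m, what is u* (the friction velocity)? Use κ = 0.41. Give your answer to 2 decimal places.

Log law: V(z) = (u*/κ) · ln(z/z₀) ⇒ u* = κ · V / ln(z/z₀)
u* = 0.41 × 14.8 / ln(30.0/0.000105) = 0.41 × 14.8 / 12.5627
   = 6.0680 / 12.5627 = 0.4830 m/s

u* ≈ 0.48 m/s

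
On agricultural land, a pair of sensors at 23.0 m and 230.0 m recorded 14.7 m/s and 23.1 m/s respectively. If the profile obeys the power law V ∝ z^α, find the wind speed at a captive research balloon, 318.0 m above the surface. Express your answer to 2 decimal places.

24.62 m/s

First find α: α = ln(V₂/V₁)/ln(z₂/z₁) = ln(23.1/14.7)/ln(230.0/23.0) = 0.45199/2.30259 = 0.1963
Extrapolate from 230.0 m to 318.0 m: V₃ = 23.1 × (318.0/230.0)^0.1963 = 23.1 × 1.0657 = 24.6167 m/s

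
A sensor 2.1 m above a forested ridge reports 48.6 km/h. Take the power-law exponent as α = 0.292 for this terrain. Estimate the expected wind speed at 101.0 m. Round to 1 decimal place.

150.6 km/h

Power-law profile: V₂ = V₁ · (z₂/z₁)^α
V₂ = 48.6 × (101.0/2.1)^0.292 = 48.6 × (48.0952)^0.292
    = 48.6 × 3.0987 = 150.5948 km/h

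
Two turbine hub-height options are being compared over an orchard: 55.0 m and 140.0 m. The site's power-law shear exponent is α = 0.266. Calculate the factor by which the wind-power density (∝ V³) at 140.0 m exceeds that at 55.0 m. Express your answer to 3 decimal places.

2.108

Speed ratio: V_B/V_A = (z_B/z_A)^α = (140.0/55.0)^0.266 = (2.5455)^0.266 = 1.28213
Power-density ratio: P_B/P_A = (V_B/V_A)³ = (1.28213)³ = 2.10766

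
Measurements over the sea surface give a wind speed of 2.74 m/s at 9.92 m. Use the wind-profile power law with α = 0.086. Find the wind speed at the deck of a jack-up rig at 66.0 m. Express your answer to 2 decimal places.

3.23 m/s

Power-law profile: V₂ = V₁ · (z₂/z₁)^α
V₂ = 2.74 × (66.0/9.92)^0.086 = 2.74 × (6.6532)^0.086
    = 2.74 × 1.1770 = 3.2250 m/s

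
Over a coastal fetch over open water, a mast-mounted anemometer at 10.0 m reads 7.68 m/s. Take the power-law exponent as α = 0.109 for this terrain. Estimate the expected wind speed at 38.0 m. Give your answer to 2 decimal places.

Power-law profile: V₂ = V₁ · (z₂/z₁)^α
V₂ = 7.68 × (38.0/10.0)^0.109 = 7.68 × (3.8000)^0.109
    = 7.68 × 1.1566 = 8.8830 m/s

8.88 m/s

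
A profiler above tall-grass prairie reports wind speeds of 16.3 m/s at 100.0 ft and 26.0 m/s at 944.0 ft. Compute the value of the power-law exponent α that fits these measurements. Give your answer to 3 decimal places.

Power law: V₂/V₁ = (z₂/z₁)^α ⇒ α = ln(V₂/V₁) / ln(z₂/z₁)
α = ln(26.0/16.3) / ln(944.0/100.0) = ln(1.5951) / ln(9.4400)
  = 0.46693 / 2.24496 = 0.20799

α ≈ 0.208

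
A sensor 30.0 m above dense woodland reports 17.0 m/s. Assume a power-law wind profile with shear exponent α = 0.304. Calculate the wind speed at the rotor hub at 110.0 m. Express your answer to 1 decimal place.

Power-law profile: V₂ = V₁ · (z₂/z₁)^α
V₂ = 17.0 × (110.0/30.0)^0.304 = 17.0 × (3.6667)^0.304
    = 17.0 × 1.4844 = 25.2341 m/s

25.2 m/s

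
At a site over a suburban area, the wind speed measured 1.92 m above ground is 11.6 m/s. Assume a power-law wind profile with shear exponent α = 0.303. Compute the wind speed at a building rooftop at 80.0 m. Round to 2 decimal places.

35.91 m/s

Power-law profile: V₂ = V₁ · (z₂/z₁)^α
V₂ = 11.6 × (80.0/1.92)^0.303 = 11.6 × (41.6667)^0.303
    = 11.6 × 3.0960 = 35.9132 m/s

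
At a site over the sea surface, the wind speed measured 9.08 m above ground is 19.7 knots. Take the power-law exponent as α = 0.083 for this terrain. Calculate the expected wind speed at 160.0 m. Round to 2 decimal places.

25.00 knots

Power-law profile: V₂ = V₁ · (z₂/z₁)^α
V₂ = 19.7 × (160.0/9.08)^0.083 = 19.7 × (17.6211)^0.083
    = 19.7 × 1.2689 = 24.9970 knots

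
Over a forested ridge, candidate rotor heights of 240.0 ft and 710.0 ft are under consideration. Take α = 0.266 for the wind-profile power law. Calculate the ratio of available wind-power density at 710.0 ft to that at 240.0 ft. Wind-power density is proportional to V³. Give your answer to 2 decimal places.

2.38

Speed ratio: V_B/V_A = (z_B/z_A)^α = (710.0/240.0)^0.266 = (2.9583)^0.266 = 1.33444
Power-density ratio: P_B/P_A = (V_B/V_A)³ = (1.33444)³ = 2.37627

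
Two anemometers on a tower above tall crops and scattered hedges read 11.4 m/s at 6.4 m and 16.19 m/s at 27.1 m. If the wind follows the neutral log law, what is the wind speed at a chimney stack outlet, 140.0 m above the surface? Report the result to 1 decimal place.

21.6 m/s

Log law: V ∝ ln(z/z₀). From the pair, with r = V₁/V₂ = 0.70414,
ln z₀ = (ln z₁ − r·ln z₂)/(1 − r) = (1.8563 − 0.70414×3.2995)/0.29586 = -1.5785 → z₀ = 0.2063 m
V₃ = V₁ · ln(z₃/z₀)/ln(z₁/z₀) = 11.4 × 6.5202/3.4348 = 21.6400 m/s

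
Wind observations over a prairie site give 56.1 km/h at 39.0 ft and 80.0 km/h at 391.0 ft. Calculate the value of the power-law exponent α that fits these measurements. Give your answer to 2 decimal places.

Power law: V₂/V₁ = (z₂/z₁)^α ⇒ α = ln(V₂/V₁) / ln(z₂/z₁)
α = ln(80.0/56.1) / ln(391.0/39.0) = ln(1.4260) / ln(10.0256)
  = 0.35489 / 2.30515 = 0.15396

α ≈ 0.15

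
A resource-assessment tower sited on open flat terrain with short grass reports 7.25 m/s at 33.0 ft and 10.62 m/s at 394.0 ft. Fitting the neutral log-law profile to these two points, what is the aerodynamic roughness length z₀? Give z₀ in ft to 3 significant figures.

Log law: V(z) ∝ ln(z/z₀). With r = V₁/V₂ = 7.25/10.62 = 0.68267,
r · ln(z₂/z₀) = ln(z₁/z₀) ⇒ ln z₀ = (ln z₁ − r·ln z₂)/(1 − r)
ln z₀ = (3.49651 − 0.68267×5.97635) / 0.31733 = -1.8385
z₀ = exp(-1.8385) = 0.1591 ft

z₀ ≈ 0.159 ft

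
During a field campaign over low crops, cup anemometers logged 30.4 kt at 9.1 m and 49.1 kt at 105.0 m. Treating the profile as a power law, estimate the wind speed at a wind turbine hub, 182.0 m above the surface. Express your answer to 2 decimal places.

54.69 kt

First find α: α = ln(V₂/V₁)/ln(z₂/z₁) = ln(49.1/30.4)/ln(105.0/9.1) = 0.47942/2.44569 = 0.1960
Extrapolate from 105.0 m to 182.0 m: V₃ = 49.1 × (182.0/105.0)^0.1960 = 49.1 × 1.1139 = 54.6901 kt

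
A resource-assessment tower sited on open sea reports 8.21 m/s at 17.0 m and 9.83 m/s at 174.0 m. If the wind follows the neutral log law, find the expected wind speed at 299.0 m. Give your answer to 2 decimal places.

10.21 m/s

Log law: V ∝ ln(z/z₀). From the pair, with r = V₁/V₂ = 0.83520,
ln z₀ = (ln z₁ − r·ln z₂)/(1 − r) = (2.8332 − 0.83520×5.1591)/0.16480 = -8.9539 → z₀ = 0.0001292 m
V₃ = V₁ · ln(z₃/z₀)/ln(z₁/z₀) = 8.21 × 14.6544/11.7871 = 10.2071 m/s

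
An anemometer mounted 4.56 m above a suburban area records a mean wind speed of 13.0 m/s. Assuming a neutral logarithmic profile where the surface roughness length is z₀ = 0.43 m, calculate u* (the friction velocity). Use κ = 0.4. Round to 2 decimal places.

Log law: V(z) = (u*/κ) · ln(z/z₀) ⇒ u* = κ · V / ln(z/z₀)
u* = 0.4 × 13.0 / ln(4.56/0.43) = 0.4 × 13.0 / 2.3613
   = 5.2000 / 2.3613 = 2.2022 m/s

u* ≈ 2.20 m/s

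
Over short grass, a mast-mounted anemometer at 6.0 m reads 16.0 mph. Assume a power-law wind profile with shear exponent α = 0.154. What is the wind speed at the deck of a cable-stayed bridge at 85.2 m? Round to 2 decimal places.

Power-law profile: V₂ = V₁ · (z₂/z₁)^α
V₂ = 16.0 × (85.2/6.0)^0.154 = 16.0 × (14.2000)^0.154
    = 16.0 × 1.5047 = 24.0753 mph

24.08 mph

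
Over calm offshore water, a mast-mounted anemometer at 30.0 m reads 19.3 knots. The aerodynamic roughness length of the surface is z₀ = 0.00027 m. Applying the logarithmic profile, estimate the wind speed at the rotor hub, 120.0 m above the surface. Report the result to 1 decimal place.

Log law: V(z) ∝ ln(z/z₀), so V₂/V₁ = ln(z₂/z₀) / ln(z₁/z₀).
ln(120.0/0.00027) = 13.0046, ln(30.0/0.00027) = 11.6183
V₂ = 19.3 × 13.0046/11.6183 = 19.3 × 1.1193 = 21.6029 knots

21.6 knots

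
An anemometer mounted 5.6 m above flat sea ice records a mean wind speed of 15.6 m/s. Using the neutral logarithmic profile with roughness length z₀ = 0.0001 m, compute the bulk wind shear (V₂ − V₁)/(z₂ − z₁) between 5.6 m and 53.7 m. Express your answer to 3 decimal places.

0.067 m/s/m

Log law: V₂ = V₁ · ln(z₂/z₀)/ln(z₁/z₀) = 15.6 × 13.1938/10.9331 = 18.8256 m/s
ΔV/Δz = (18.8256 − 15.6)/(53.7 − 5.6) = 3.2256/48.1000 = 0.06706 m/s/m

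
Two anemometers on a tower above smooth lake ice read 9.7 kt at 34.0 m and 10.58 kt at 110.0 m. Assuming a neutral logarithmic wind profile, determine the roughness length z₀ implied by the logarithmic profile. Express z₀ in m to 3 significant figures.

z₀ ≈ 0.0000814 m

Log law: V(z) ∝ ln(z/z₀). With r = V₁/V₂ = 9.7/10.58 = 0.91682,
r · ln(z₂/z₀) = ln(z₁/z₀) ⇒ ln z₀ = (ln z₁ − r·ln z₂)/(1 − r)
ln z₀ = (3.52636 − 0.91682×4.70048) / 0.08318 = -9.4156
z₀ = exp(-9.4156) = 0.00008144 m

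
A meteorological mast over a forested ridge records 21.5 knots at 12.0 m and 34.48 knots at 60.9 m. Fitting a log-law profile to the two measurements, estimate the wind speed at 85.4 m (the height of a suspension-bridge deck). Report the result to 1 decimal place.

37.2 knots

Log law: V ∝ ln(z/z₀). From the pair, with r = V₁/V₂ = 0.62355,
ln z₀ = (ln z₁ − r·ln z₂)/(1 − r) = (2.4849 − 0.62355×4.1092)/0.37645 = -0.2056 → z₀ = 0.8141 m
V₃ = V₁ · ln(z₃/z₀)/ln(z₁/z₀) = 21.5 × 4.6530/2.6905 = 37.1819 knots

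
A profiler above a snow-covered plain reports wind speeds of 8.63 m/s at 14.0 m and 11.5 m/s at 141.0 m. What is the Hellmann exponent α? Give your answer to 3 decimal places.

Power law: V₂/V₁ = (z₂/z₁)^α ⇒ α = ln(V₂/V₁) / ln(z₂/z₁)
α = ln(11.5/8.63) / ln(141.0/14.0) = ln(1.3326) / ln(10.0714)
  = 0.28710 / 2.30970 = 0.12430

α ≈ 0.124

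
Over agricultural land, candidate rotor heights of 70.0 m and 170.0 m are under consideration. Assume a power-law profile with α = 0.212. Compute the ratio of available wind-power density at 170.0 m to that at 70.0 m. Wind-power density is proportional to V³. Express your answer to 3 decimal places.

1.758

Speed ratio: V_B/V_A = (z_B/z_A)^α = (170.0/70.0)^0.212 = (2.4286)^0.212 = 1.20696
Power-density ratio: P_B/P_A = (V_B/V_A)³ = (1.20696)³ = 1.75826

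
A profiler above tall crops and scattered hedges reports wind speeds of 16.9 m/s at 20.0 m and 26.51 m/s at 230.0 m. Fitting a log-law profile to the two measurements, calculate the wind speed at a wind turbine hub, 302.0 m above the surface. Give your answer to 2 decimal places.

Log law: V ∝ ln(z/z₀). From the pair, with r = V₁/V₂ = 0.63750,
ln z₀ = (ln z₁ − r·ln z₂)/(1 − r) = (2.9957 − 0.63750×5.4381)/0.36250 = -1.2993 → z₀ = 0.2727 m
V₃ = V₁ · ln(z₃/z₀)/ln(z₁/z₀) = 16.9 × 7.0098/4.2951 = 27.5816 m/s

27.58 m/s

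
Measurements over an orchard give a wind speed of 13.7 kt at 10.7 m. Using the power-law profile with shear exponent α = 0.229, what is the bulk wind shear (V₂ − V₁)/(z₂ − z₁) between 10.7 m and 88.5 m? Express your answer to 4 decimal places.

0.1096 kt/m

Power law: V₂ = V₁ · (z₂/z₁)^α = 13.7 × (8.2710)^0.229 = 22.2250 kt
ΔV/Δz = (22.2250 − 13.7)/(88.5 − 10.7) = 8.5250/77.8000 = 0.10958 kt/m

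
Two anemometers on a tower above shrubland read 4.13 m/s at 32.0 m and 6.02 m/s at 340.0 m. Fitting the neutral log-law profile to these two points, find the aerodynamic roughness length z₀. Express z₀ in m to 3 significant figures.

z₀ ≈ 0.183 m

Log law: V(z) ∝ ln(z/z₀). With r = V₁/V₂ = 4.13/6.02 = 0.68605,
r · ln(z₂/z₀) = ln(z₁/z₀) ⇒ ln z₀ = (ln z₁ − r·ln z₂)/(1 − r)
ln z₀ = (3.46574 − 0.68605×5.82895) / 0.31395 = -1.6983
z₀ = exp(-1.6983) = 0.1830 m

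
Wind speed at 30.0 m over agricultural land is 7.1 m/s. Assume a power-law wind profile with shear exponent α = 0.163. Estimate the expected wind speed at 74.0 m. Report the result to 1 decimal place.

Power-law profile: V₂ = V₁ · (z₂/z₁)^α
V₂ = 7.1 × (74.0/30.0)^0.163 = 7.1 × (2.4667)^0.163
    = 7.1 × 1.1585 = 8.2257 m/s

8.2 m/s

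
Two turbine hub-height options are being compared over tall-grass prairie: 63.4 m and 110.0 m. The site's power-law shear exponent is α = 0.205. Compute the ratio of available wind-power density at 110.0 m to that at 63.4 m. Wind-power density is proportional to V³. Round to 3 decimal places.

1.403

Speed ratio: V_B/V_A = (z_B/z_A)^α = (110.0/63.4)^0.205 = (1.7350)^0.205 = 1.11959
Power-density ratio: P_B/P_A = (V_B/V_A)³ = (1.11959)³ = 1.40337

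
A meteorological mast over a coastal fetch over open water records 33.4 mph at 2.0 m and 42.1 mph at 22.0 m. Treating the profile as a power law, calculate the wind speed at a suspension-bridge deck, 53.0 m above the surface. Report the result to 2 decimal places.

45.83 mph

First find α: α = ln(V₂/V₁)/ln(z₂/z₁) = ln(42.1/33.4)/ln(22.0/2.0) = 0.23149/2.39790 = 0.0965
Extrapolate from 22.0 m to 53.0 m: V₃ = 42.1 × (53.0/22.0)^0.0965 = 42.1 × 1.0886 = 45.8296 mph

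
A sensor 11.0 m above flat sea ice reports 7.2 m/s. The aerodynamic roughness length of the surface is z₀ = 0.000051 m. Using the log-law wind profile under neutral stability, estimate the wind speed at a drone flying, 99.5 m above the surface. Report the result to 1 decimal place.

8.5 m/s

Log law: V(z) ∝ ln(z/z₀), so V₂/V₁ = ln(z₂/z₀) / ln(z₁/z₀).
ln(99.5/0.000051) = 14.4838, ln(11.0/0.000051) = 12.2816
V₂ = 7.2 × 14.4838/12.2816 = 7.2 × 1.1793 = 8.4911 m/s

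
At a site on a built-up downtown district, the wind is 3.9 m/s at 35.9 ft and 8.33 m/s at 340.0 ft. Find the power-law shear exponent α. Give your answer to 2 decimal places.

Power law: V₂/V₁ = (z₂/z₁)^α ⇒ α = ln(V₂/V₁) / ln(z₂/z₁)
α = ln(8.33/3.9) / ln(340.0/35.9) = ln(2.1359) / ln(9.4708)
  = 0.75889 / 2.24821 = 0.33755

α ≈ 0.34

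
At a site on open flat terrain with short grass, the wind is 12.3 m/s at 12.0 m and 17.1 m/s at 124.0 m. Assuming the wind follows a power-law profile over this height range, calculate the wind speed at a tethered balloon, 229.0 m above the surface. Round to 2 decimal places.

18.65 m/s

First find α: α = ln(V₂/V₁)/ln(z₂/z₁) = ln(17.1/12.3)/ln(124.0/12.0) = 0.32948/2.33537 = 0.1411
Extrapolate from 124.0 m to 229.0 m: V₃ = 17.1 × (229.0/124.0)^0.1411 = 17.1 × 1.0904 = 18.6459 m/s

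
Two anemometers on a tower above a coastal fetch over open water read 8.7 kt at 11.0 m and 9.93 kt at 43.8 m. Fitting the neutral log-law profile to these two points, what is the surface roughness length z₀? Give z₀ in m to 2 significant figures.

z₀ ≈ 0.00063 m

Log law: V(z) ∝ ln(z/z₀). With r = V₁/V₂ = 8.7/9.93 = 0.87613,
r · ln(z₂/z₀) = ln(z₁/z₀) ⇒ ln z₀ = (ln z₁ − r·ln z₂)/(1 − r)
ln z₀ = (2.39790 − 0.87613×3.77963) / 0.12387 = -7.3754
z₀ = exp(-7.3754) = 0.0006265 m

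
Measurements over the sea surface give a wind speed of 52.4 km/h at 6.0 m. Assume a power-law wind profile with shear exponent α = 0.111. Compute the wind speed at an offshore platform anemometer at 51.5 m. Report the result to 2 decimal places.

66.52 km/h

Power-law profile: V₂ = V₁ · (z₂/z₁)^α
V₂ = 52.4 × (51.5/6.0)^0.111 = 52.4 × (8.5833)^0.111
    = 52.4 × 1.2695 = 66.5223 km/h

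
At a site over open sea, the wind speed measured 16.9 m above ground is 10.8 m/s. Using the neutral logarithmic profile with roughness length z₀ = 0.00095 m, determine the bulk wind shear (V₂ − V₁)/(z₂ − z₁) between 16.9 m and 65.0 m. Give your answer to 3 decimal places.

0.031 m/s/m

Log law: V₂ = V₁ · ln(z₂/z₀)/ln(z₁/z₀) = 10.8 × 11.1334/9.7864 = 12.2866 m/s
ΔV/Δz = (12.2866 − 10.8)/(65.0 − 16.9) = 1.4866/48.1000 = 0.03091 m/s/m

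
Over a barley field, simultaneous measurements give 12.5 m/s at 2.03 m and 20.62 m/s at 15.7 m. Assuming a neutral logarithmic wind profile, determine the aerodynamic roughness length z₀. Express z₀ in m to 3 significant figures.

z₀ ≈ 0.0871 m

Log law: V(z) ∝ ln(z/z₀). With r = V₁/V₂ = 12.5/20.62 = 0.60621,
r · ln(z₂/z₀) = ln(z₁/z₀) ⇒ ln z₀ = (ln z₁ − r·ln z₂)/(1 − r)
ln z₀ = (0.70804 − 0.60621×2.75366) / 0.39379 = -2.4410
z₀ = exp(-2.4410) = 0.08707 m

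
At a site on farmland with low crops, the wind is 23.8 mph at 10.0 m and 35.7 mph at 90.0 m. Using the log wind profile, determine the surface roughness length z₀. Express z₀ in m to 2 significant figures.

Log law: V(z) ∝ ln(z/z₀). With r = V₁/V₂ = 23.8/35.7 = 0.66667,
r · ln(z₂/z₀) = ln(z₁/z₀) ⇒ ln z₀ = (ln z₁ − r·ln z₂)/(1 − r)
ln z₀ = (2.30259 − 0.66667×4.49981) / 0.33333 = -2.0919
z₀ = exp(-2.0919) = 0.1235 m

z₀ ≈ 0.12 m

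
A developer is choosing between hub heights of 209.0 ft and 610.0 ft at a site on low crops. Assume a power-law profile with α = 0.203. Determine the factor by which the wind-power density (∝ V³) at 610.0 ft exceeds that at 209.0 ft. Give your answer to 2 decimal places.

Speed ratio: V_B/V_A = (z_B/z_A)^α = (610.0/209.0)^0.203 = (2.9187)^0.203 = 1.24289
Power-density ratio: P_B/P_A = (V_B/V_A)³ = (1.24289)³ = 1.91998

1.92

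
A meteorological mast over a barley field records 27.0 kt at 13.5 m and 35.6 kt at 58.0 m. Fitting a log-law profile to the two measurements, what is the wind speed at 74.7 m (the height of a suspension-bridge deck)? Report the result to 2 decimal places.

37.09 kt

Log law: V ∝ ln(z/z₀). From the pair, with r = V₁/V₂ = 0.75843,
ln z₀ = (ln z₁ − r·ln z₂)/(1 − r) = (2.6027 − 0.75843×4.0604)/0.24157 = -1.9740 → z₀ = 0.1389 m
V₃ = V₁ · ln(z₃/z₀)/ln(z₁/z₀) = 27.0 × 6.2875/4.5767 = 37.0928 kt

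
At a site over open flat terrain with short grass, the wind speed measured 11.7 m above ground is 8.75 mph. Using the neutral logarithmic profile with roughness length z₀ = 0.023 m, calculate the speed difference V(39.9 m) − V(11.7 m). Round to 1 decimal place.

1.7 mph

Log law: V₂ = V₁ · ln(z₂/z₀)/ln(z₁/z₀) = 8.75 × 7.4586/6.2318 = 10.4725 mph
ΔV = 10.4725 − 8.75 = 1.7225 mph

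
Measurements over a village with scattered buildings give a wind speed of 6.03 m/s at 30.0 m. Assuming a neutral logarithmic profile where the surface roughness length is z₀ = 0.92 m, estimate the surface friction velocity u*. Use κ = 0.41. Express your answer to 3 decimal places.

Log law: V(z) = (u*/κ) · ln(z/z₀) ⇒ u* = κ · V / ln(z/z₀)
u* = 0.41 × 6.03 / ln(30.0/0.92) = 0.41 × 6.03 / 3.4846
   = 2.4723 / 3.4846 = 0.7095 m/s

u* ≈ 0.709 m/s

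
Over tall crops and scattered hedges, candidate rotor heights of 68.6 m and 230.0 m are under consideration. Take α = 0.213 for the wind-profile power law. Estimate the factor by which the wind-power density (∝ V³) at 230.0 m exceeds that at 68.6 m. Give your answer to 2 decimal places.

Speed ratio: V_B/V_A = (z_B/z_A)^α = (230.0/68.6)^0.213 = (3.3528)^0.213 = 1.29393
Power-density ratio: P_B/P_A = (V_B/V_A)³ = (1.29393)³ = 2.16637

2.17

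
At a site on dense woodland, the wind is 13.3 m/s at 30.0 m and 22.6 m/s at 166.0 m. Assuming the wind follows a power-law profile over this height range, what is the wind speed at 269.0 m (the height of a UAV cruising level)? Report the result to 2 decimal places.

26.25 m/s

First find α: α = ln(V₂/V₁)/ln(z₂/z₁) = ln(22.6/13.3)/ln(166.0/30.0) = 0.53019/1.71079 = 0.3099
Extrapolate from 166.0 m to 269.0 m: V₃ = 22.6 × (269.0/166.0)^0.3099 = 22.6 × 1.1614 = 26.2469 m/s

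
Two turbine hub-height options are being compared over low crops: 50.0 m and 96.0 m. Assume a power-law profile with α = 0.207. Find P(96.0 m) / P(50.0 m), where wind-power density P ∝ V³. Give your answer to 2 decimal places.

1.50

Speed ratio: V_B/V_A = (z_B/z_A)^α = (96.0/50.0)^0.207 = (1.9200)^0.207 = 1.14457
Power-density ratio: P_B/P_A = (V_B/V_A)³ = (1.14457)³ = 1.49944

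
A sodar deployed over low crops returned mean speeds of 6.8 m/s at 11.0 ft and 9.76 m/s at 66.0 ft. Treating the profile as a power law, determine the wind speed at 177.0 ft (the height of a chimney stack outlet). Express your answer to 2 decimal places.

First find α: α = ln(V₂/V₁)/ln(z₂/z₁) = ln(9.76/6.8)/ln(66.0/11.0) = 0.36137/1.79176 = 0.2017
Extrapolate from 66.0 ft to 177.0 ft: V₃ = 9.76 × (177.0/66.0)^0.2017 = 9.76 × 1.2201 = 11.9085 m/s

11.91 m/s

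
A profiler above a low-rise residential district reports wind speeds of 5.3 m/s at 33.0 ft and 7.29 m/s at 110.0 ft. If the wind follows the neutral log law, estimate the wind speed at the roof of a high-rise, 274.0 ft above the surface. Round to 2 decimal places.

Log law: V ∝ ln(z/z₀). From the pair, with r = V₁/V₂ = 0.72702,
ln z₀ = (ln z₁ − r·ln z₂)/(1 − r) = (3.4965 − 0.72702×4.7005)/0.27298 = 0.2899 → z₀ = 1.336 ft
V₃ = V₁ · ln(z₃/z₀)/ln(z₁/z₀) = 5.3 × 5.3232/3.2066 = 8.7985 m/s

8.80 m/s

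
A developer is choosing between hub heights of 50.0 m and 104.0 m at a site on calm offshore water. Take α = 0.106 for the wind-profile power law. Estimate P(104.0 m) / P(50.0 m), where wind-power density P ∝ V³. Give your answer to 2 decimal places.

Speed ratio: V_B/V_A = (z_B/z_A)^α = (104.0/50.0)^0.106 = (2.0800)^0.106 = 1.08072
Power-density ratio: P_B/P_A = (V_B/V_A)³ = (1.08072)³ = 1.26225

1.26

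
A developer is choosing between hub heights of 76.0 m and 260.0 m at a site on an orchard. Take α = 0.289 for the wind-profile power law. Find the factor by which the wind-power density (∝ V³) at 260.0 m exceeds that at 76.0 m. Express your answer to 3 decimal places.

Speed ratio: V_B/V_A = (z_B/z_A)^α = (260.0/76.0)^0.289 = (3.4211)^0.289 = 1.42683
Power-density ratio: P_B/P_A = (V_B/V_A)³ = (1.42683)³ = 2.90480

2.905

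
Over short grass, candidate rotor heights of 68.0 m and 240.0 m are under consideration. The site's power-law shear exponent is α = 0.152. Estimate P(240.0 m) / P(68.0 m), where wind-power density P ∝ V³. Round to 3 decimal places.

Speed ratio: V_B/V_A = (z_B/z_A)^α = (240.0/68.0)^0.152 = (3.5294)^0.152 = 1.21130
Power-density ratio: P_B/P_A = (V_B/V_A)³ = (1.21130)³ = 1.77727

1.777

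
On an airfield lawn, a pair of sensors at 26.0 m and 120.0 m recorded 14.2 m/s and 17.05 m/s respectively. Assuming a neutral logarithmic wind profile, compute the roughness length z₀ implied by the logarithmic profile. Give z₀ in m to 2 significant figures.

z₀ ≈ 0.013 m

Log law: V(z) ∝ ln(z/z₀). With r = V₁/V₂ = 14.2/17.05 = 0.83284,
r · ln(z₂/z₀) = ln(z₁/z₀) ⇒ ln z₀ = (ln z₁ − r·ln z₂)/(1 − r)
ln z₀ = (3.25810 − 0.83284×4.78749) / 0.16716 = -4.3620
z₀ = exp(-4.3620) = 0.01275 m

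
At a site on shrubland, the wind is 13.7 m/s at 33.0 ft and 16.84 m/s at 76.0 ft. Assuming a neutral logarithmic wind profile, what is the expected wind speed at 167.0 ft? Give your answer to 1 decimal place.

19.8 m/s

Log law: V ∝ ln(z/z₀). From the pair, with r = V₁/V₂ = 0.81354,
ln z₀ = (ln z₁ − r·ln z₂)/(1 − r) = (3.4965 − 0.81354×4.3307)/0.18646 = -0.1433 → z₀ = 0.8665 ft
V₃ = V₁ · ln(z₃/z₀)/ln(z₁/z₀) = 13.7 × 5.2613/3.6398 = 19.8032 m/s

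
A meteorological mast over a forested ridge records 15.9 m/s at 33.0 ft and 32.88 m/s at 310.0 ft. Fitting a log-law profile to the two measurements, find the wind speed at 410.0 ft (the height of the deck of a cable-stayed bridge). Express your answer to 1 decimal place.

35.0 m/s

Log law: V ∝ ln(z/z₀). From the pair, with r = V₁/V₂ = 0.48358,
ln z₀ = (ln z₁ − r·ln z₂)/(1 − r) = (3.4965 − 0.48358×5.7366)/0.51642 = 1.3989 → z₀ = 4.051 ft
V₃ = V₁ · ln(z₃/z₀)/ln(z₁/z₀) = 15.9 × 4.6172/2.0976 = 34.9993 m/s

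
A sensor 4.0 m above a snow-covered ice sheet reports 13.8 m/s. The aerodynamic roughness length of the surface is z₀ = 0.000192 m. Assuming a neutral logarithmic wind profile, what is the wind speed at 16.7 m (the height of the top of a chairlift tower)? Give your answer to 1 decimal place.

Log law: V(z) ∝ ln(z/z₀), so V₂/V₁ = ln(z₂/z₀) / ln(z₁/z₀).
ln(16.7/0.000192) = 11.3734, ln(4.0/0.000192) = 9.9443
V₂ = 13.8 × 11.3734/9.9443 = 13.8 × 1.1437 = 15.7832 m/s

15.8 m/s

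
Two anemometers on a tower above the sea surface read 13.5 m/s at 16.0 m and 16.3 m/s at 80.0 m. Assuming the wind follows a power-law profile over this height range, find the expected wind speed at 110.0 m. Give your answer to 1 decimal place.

First find α: α = ln(V₂/V₁)/ln(z₂/z₁) = ln(16.3/13.5)/ln(80.0/16.0) = 0.18848/1.60944 = 0.1171
Extrapolate from 80.0 m to 110.0 m: V₃ = 16.3 × (110.0/80.0)^0.1171 = 16.3 × 1.0380 = 16.9194 m/s

16.9 m/s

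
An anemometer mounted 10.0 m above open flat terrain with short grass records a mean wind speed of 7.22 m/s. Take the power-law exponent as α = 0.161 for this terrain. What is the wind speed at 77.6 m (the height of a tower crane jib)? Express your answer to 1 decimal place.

10.0 m/s

Power-law profile: V₂ = V₁ · (z₂/z₁)^α
V₂ = 7.22 × (77.6/10.0)^0.161 = 7.22 × (7.7600)^0.161
    = 7.22 × 1.3908 = 10.0416 m/s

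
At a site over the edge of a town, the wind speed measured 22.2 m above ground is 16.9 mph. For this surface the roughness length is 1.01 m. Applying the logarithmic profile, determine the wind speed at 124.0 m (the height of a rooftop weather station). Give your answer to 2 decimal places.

Log law: V(z) ∝ ln(z/z₀), so V₂/V₁ = ln(z₂/z₀) / ln(z₁/z₀).
ln(124.0/1.01) = 4.8103, ln(22.2/1.01) = 3.0901
V₂ = 16.9 × 4.8103/3.0901 = 16.9 × 1.5567 = 26.3077 mph

26.31 mph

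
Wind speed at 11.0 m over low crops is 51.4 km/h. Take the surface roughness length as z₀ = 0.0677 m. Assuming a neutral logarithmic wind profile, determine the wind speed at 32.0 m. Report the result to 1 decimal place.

62.2 km/h

Log law: V(z) ∝ ln(z/z₀), so V₂/V₁ = ln(z₂/z₀) / ln(z₁/z₀).
ln(32.0/0.0677) = 6.1584, ln(11.0/0.0677) = 5.0906
V₂ = 51.4 × 6.1584/5.0906 = 51.4 × 1.2098 = 62.1821 km/h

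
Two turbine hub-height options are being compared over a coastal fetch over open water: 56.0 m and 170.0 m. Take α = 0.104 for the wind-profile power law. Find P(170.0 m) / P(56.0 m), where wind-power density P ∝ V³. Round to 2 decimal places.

1.41

Speed ratio: V_B/V_A = (z_B/z_A)^α = (170.0/56.0)^0.104 = (3.0357)^0.104 = 1.12242
Power-density ratio: P_B/P_A = (V_B/V_A)³ = (1.12242)³ = 1.41405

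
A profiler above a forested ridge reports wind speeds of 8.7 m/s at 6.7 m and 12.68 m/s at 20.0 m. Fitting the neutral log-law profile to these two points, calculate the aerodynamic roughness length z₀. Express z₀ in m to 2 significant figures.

Log law: V(z) ∝ ln(z/z₀). With r = V₁/V₂ = 8.7/12.68 = 0.68612,
r · ln(z₂/z₀) = ln(z₁/z₀) ⇒ ln z₀ = (ln z₁ − r·ln z₂)/(1 − r)
ln z₀ = (1.90211 − 0.68612×2.99573) / 0.31388 = -0.4885
z₀ = exp(-0.4885) = 0.6136 m

z₀ ≈ 0.61 m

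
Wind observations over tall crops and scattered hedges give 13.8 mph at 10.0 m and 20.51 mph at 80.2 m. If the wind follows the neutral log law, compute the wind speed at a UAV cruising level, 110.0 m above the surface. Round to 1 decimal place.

21.5 mph

Log law: V ∝ ln(z/z₀). From the pair, with r = V₁/V₂ = 0.67284,
ln z₀ = (ln z₁ − r·ln z₂)/(1 − r) = (2.3026 − 0.67284×4.3845)/0.32716 = -1.9792 → z₀ = 0.1382 m
V₃ = V₁ · ln(z₃/z₀)/ln(z₁/z₀) = 13.8 × 6.6797/4.2818 = 21.5283 mph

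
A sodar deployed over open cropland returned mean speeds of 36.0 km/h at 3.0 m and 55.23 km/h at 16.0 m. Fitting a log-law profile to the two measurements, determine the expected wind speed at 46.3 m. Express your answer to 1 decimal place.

67.4 km/h

Log law: V ∝ ln(z/z₀). From the pair, with r = V₁/V₂ = 0.65182,
ln z₀ = (ln z₁ − r·ln z₂)/(1 − r) = (1.0986 − 0.65182×2.7726)/0.34818 = -2.0352 → z₀ = 0.1307 m
V₃ = V₁ · ln(z₃/z₀)/ln(z₁/z₀) = 36.0 × 5.8703/3.1338 = 67.4362 km/h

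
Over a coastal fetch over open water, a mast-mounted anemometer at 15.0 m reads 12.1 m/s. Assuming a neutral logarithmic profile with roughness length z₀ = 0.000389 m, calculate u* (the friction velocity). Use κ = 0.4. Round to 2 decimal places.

Log law: V(z) = (u*/κ) · ln(z/z₀) ⇒ u* = κ · V / ln(z/z₀)
u* = 0.4 × 12.1 / ln(15.0/0.000389) = 0.4 × 12.1 / 10.5600
   = 4.8400 / 10.5600 = 0.4583 m/s

u* ≈ 0.46 m/s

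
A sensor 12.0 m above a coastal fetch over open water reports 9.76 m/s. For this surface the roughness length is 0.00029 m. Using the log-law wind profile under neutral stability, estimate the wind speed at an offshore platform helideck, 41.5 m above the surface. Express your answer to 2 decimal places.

10.90 m/s

Log law: V(z) ∝ ln(z/z₀), so V₂/V₁ = ln(z₂/z₀) / ln(z₁/z₀).
ln(41.5/0.00029) = 11.8713, ln(12.0/0.00029) = 10.6305
V₂ = 9.76 × 11.8713/10.6305 = 9.76 × 1.1167 = 10.8992 m/s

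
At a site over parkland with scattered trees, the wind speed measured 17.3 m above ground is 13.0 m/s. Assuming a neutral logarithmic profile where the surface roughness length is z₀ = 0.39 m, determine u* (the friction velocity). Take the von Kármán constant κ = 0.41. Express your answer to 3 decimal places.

Log law: V(z) = (u*/κ) · ln(z/z₀) ⇒ u* = κ · V / ln(z/z₀)
u* = 0.41 × 13.0 / ln(17.3/0.39) = 0.41 × 13.0 / 3.7923
   = 5.3300 / 3.7923 = 1.4055 m/s

u* ≈ 1.405 m/s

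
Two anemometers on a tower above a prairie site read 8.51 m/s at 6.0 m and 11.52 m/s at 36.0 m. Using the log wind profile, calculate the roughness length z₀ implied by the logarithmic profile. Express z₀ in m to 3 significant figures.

z₀ ≈ 0.0379 m

Log law: V(z) ∝ ln(z/z₀). With r = V₁/V₂ = 8.51/11.52 = 0.73872,
r · ln(z₂/z₀) = ln(z₁/z₀) ⇒ ln z₀ = (ln z₁ − r·ln z₂)/(1 − r)
ln z₀ = (1.79176 − 0.73872×3.58352) / 0.26128 = -3.2740
z₀ = exp(-3.2740) = 0.03786 m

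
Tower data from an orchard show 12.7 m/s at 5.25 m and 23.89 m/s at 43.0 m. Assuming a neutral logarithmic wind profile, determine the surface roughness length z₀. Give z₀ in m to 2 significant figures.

Log law: V(z) ∝ ln(z/z₀). With r = V₁/V₂ = 12.7/23.89 = 0.53160,
r · ln(z₂/z₀) = ln(z₁/z₀) ⇒ ln z₀ = (ln z₁ − r·ln z₂)/(1 − r)
ln z₀ = (1.65823 − 0.53160×3.76120) / 0.46840 = -0.7285
z₀ = exp(-0.7285) = 0.4826 m

z₀ ≈ 0.48 m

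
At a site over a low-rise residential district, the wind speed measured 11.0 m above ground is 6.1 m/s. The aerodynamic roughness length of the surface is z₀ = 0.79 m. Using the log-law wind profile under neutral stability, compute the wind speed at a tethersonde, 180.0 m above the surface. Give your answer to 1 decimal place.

12.6 m/s

Log law: V(z) ∝ ln(z/z₀), so V₂/V₁ = ln(z₂/z₀) / ln(z₁/z₀).
ln(180.0/0.79) = 5.4287, ln(11.0/0.79) = 2.6336
V₂ = 6.1 × 5.4287/2.6336 = 6.1 × 2.0613 = 12.5739 m/s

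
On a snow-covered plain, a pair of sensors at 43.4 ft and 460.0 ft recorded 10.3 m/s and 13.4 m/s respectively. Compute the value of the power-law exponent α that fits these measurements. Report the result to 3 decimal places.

Power law: V₂/V₁ = (z₂/z₁)^α ⇒ α = ln(V₂/V₁) / ln(z₂/z₁)
α = ln(13.4/10.3) / ln(460.0/43.4) = ln(1.3010) / ln(10.5991)
  = 0.26311 / 2.36077 = 0.11145

α ≈ 0.111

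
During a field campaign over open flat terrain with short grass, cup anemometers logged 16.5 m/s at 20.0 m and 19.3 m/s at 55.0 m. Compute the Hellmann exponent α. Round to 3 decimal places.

Power law: V₂/V₁ = (z₂/z₁)^α ⇒ α = ln(V₂/V₁) / ln(z₂/z₁)
α = ln(19.3/16.5) / ln(55.0/20.0) = ln(1.1697) / ln(2.7500)
  = 0.15674 / 1.01160 = 0.15495

α ≈ 0.155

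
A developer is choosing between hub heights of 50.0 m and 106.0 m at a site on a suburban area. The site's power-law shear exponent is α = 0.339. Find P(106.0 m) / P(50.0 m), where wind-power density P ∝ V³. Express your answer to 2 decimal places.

Speed ratio: V_B/V_A = (z_B/z_A)^α = (106.0/50.0)^0.339 = (2.1200)^0.339 = 1.29011
Power-density ratio: P_B/P_A = (V_B/V_A)³ = (1.29011)³ = 2.14725

2.15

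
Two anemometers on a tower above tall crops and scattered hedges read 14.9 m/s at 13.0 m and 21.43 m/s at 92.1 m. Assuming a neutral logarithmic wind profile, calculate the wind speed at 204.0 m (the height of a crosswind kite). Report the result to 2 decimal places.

24.08 m/s

Log law: V ∝ ln(z/z₀). From the pair, with r = V₁/V₂ = 0.69529,
ln z₀ = (ln z₁ − r·ln z₂)/(1 − r) = (2.5649 − 0.69529×4.5229)/0.30471 = -1.9026 → z₀ = 0.1492 m
V₃ = V₁ · ln(z₃/z₀)/ln(z₁/z₀) = 14.9 × 7.2207/4.4675 = 24.0823 m/s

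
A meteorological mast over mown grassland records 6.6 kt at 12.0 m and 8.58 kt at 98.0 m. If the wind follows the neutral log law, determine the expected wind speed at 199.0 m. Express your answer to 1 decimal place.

Log law: V ∝ ln(z/z₀). From the pair, with r = V₁/V₂ = 0.76923,
ln z₀ = (ln z₁ − r·ln z₂)/(1 − r) = (2.4849 − 0.76923×4.5850)/0.23077 = -4.5153 → z₀ = 0.01094 m
V₃ = V₁ · ln(z₃/z₀)/ln(z₁/z₀) = 6.6 × 9.8086/7.0002 = 9.2478 kt

9.2 kt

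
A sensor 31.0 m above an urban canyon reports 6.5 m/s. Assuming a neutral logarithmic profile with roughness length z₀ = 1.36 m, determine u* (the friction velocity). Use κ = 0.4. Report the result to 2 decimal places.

Log law: V(z) = (u*/κ) · ln(z/z₀) ⇒ u* = κ · V / ln(z/z₀)
u* = 0.4 × 6.5 / ln(31.0/1.36) = 0.4 × 6.5 / 3.1265
   = 2.6000 / 3.1265 = 0.8316 m/s

u* ≈ 0.83 m/s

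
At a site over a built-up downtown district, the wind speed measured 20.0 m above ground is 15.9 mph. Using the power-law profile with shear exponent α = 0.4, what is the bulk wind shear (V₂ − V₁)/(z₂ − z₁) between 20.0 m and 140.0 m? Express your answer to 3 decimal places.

0.156 mph/m

Power law: V₂ = V₁ · (z₂/z₁)^α = 15.9 × (7.0000)^0.4 = 34.6287 mph
ΔV/Δz = (34.6287 − 15.9)/(140.0 − 20.0) = 18.7287/120.0000 = 0.15607 mph/m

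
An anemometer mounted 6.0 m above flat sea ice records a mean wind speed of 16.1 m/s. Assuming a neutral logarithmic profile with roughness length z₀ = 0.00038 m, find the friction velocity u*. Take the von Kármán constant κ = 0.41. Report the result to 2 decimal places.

u* ≈ 0.68 m/s

Log law: V(z) = (u*/κ) · ln(z/z₀) ⇒ u* = κ · V / ln(z/z₀)
u* = 0.41 × 16.1 / ln(6.0/0.00038) = 0.41 × 16.1 / 9.6671
   = 6.6010 / 9.6671 = 0.6828 m/s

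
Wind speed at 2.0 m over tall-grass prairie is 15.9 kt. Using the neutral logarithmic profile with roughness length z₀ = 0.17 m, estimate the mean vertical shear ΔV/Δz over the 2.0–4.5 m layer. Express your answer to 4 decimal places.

Log law: V₂ = V₁ · ln(z₂/z₀)/ln(z₁/z₀) = 15.9 × 3.2760/2.4651 = 21.1305 kt
ΔV/Δz = (21.1305 − 15.9)/(4.5 − 2.0) = 5.2305/2.5000 = 2.09221 kt/m

2.0922 kt/m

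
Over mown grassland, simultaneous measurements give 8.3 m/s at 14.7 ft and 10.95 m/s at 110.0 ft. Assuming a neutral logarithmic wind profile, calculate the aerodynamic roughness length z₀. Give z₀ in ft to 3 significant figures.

z₀ ≈ 0.0269 ft

Log law: V(z) ∝ ln(z/z₀). With r = V₁/V₂ = 8.3/10.95 = 0.75799,
r · ln(z₂/z₀) = ln(z₁/z₀) ⇒ ln z₀ = (ln z₁ − r·ln z₂)/(1 − r)
ln z₀ = (2.68785 − 0.75799×4.70048) / 0.24201 = -3.6159
z₀ = exp(-3.6159) = 0.02689 ft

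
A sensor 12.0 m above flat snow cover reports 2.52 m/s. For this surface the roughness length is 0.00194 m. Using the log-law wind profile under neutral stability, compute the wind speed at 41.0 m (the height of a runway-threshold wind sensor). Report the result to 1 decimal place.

Log law: V(z) ∝ ln(z/z₀), so V₂/V₁ = ln(z₂/z₀) / ln(z₁/z₀).
ln(41.0/0.00194) = 9.9586, ln(12.0/0.00194) = 8.7300
V₂ = 2.52 × 9.9586/8.7300 = 2.52 × 1.1407 = 2.8747 m/s

2.9 m/s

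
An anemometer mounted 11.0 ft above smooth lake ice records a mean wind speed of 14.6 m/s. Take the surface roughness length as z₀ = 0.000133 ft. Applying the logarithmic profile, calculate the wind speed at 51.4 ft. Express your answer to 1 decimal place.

Log law: V(z) ∝ ln(z/z₀), so V₂/V₁ = ln(z₂/z₀) / ln(z₁/z₀).
ln(51.4/0.000133) = 12.8648, ln(11.0/0.000133) = 11.3231
V₂ = 14.6 × 12.8648/11.3231 = 14.6 × 1.1362 = 16.5879 m/s

16.6 m/s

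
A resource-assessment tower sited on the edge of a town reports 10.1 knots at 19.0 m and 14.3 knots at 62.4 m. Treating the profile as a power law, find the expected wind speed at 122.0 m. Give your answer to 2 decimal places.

17.40 knots

First find α: α = ln(V₂/V₁)/ln(z₂/z₁) = ln(14.3/10.1)/ln(62.4/19.0) = 0.34772/1.18913 = 0.2924
Extrapolate from 62.4 m to 122.0 m: V₃ = 14.3 × (122.0/62.4)^0.2924 = 14.3 × 1.2166 = 17.3973 knots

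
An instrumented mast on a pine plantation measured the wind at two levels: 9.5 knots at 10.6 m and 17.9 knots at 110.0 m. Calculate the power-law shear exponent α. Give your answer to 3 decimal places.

Power law: V₂/V₁ = (z₂/z₁)^α ⇒ α = ln(V₂/V₁) / ln(z₂/z₁)
α = ln(17.9/9.5) / ln(110.0/10.6) = ln(1.8842) / ln(10.3774)
  = 0.63351 / 2.33963 = 0.27077

α ≈ 0.271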